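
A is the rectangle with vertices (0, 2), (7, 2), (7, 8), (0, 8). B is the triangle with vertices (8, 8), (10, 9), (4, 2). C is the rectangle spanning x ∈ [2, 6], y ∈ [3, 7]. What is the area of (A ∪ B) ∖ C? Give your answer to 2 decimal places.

|A ∪ B| = 44.5.
|(A ∪ B) ∩ C| = 16.
|(A ∪ B) ∖ C| = 44.5 − 16 = 28.50.

28.50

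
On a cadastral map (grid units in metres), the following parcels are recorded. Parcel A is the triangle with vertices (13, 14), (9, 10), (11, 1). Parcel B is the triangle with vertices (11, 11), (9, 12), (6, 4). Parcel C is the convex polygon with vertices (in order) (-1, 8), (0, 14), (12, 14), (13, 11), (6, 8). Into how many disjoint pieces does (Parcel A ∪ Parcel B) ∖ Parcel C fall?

(Parcel A ∪ Parcel B) ∖ Parcel C splits into 2 disjoint pieces (area 0.6513, area 19.6413).

2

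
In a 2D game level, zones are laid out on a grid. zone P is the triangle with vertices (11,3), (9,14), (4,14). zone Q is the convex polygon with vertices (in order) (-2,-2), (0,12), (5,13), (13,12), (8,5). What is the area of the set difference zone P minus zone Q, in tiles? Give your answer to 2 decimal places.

|zone P| = 27.5, |zone P∩zone Q| = 17.9144.
|zone P ∖ zone Q| = |zone P| − |zone P∩zone Q| = 27.5 − 17.9144 = 9.59.

9.59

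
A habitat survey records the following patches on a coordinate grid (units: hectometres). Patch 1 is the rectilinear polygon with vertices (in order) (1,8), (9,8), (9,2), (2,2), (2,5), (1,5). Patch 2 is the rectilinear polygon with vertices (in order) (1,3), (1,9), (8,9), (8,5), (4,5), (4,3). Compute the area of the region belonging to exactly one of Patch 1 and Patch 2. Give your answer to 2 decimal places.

29.00

|Patch 1| = 45, |Patch 2| = 34, |Patch 1∩Patch 2| = 25.
|Patch 1 △ Patch 2| = |Patch 1| + |Patch 2| − 2·|Patch 1∩Patch 2| = 45 + 34 − 50 = 29.00.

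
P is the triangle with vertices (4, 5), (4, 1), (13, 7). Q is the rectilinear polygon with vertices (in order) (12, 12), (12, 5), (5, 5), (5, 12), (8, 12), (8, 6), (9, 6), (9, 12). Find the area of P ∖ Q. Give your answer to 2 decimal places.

|P| = 18, |P∩Q| = 5.6389.
|P ∖ Q| = |P| − |P∩Q| = 18 − 5.6389 = 12.36.

12.36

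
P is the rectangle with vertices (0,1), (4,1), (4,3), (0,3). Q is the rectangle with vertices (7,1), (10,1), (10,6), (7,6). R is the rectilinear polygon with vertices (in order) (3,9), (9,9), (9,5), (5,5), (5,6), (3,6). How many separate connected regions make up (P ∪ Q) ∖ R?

(P ∪ Q) ∖ R splits into 2 disjoint pieces (area 8, area 13).

2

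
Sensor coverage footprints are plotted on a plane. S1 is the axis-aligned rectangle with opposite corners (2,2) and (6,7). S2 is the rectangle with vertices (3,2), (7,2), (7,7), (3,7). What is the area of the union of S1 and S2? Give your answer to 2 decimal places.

25.00

By inclusion–exclusion:
Individual areas: |S1| = 20, |S2| = 20.
|S1∩S2|: x∈[3,6], y∈[2,7] → 3·5 = 15.
|S1 ∪ S2| = 40 − 15 = 25.00.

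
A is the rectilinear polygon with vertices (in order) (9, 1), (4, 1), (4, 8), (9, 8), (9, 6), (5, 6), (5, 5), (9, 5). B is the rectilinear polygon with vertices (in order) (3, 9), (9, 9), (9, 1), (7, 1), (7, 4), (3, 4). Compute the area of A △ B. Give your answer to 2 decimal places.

|A| = 31, |B| = 36, |A∩B| = 22.
|A △ B| = |A| + |B| − 2·|A∩B| = 31 + 36 − 44 = 23.00.

23.00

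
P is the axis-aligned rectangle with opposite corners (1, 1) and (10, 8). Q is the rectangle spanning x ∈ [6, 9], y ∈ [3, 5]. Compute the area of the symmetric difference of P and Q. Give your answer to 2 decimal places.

57.00

|P∩Q|: x∈[6,9], y∈[3,5] → 3·2 = 6.
|P △ Q| = |P| + |Q| − 2·|P∩Q| = 63 + 6 − 12 = 57.00.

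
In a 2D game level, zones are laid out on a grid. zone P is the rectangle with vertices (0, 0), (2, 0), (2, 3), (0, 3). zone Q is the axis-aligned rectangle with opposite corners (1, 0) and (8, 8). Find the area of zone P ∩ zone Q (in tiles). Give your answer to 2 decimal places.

|zone P∩zone Q|: x∈[1,2], y∈[0,3] → 1·3 = 3.

3.00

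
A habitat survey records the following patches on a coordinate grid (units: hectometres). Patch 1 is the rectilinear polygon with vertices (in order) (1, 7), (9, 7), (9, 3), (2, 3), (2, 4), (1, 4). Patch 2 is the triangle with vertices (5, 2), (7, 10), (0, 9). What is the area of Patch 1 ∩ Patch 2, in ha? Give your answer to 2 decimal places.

11.57

The intersection is the polygon with vertices (6.25,7), (5.25,3), (4.286,3), (1.429,7).
By the shoelace formula its area is 11.57.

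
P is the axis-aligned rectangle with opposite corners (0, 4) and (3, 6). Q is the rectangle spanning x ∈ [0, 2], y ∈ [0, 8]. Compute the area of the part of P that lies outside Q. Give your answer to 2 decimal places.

|P∩Q|: x∈[0,2], y∈[4,6] → 2·2 = 4.
|P| = 6.
|P ∖ Q| = |P| − |P∩Q| = 6 − 4 = 2.00.

2.00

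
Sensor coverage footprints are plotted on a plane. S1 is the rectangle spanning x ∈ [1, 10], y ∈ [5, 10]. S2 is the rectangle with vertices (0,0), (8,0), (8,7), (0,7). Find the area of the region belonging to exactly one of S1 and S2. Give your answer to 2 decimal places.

73.00

|S1∩S2|: x∈[1,8], y∈[5,7] → 7·2 = 14.
|S1 △ S2| = |S1| + |S2| − 2·|S1∩S2| = 45 + 56 − 28 = 73.00.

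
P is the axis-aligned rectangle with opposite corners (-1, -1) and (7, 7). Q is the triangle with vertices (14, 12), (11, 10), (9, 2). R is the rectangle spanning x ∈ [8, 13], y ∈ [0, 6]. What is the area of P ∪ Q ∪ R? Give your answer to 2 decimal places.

By inclusion–exclusion:
Individual areas: |P| = 64, |Q| = 10, |R| = 30.
|P∩Q| = 0.
|P∩R| = 0 (no overlap).
|Q∩R| = 2.
|P∩Q∩R| = 0.
|P ∪ Q ∪ R| = 104 − 2 + 0 = 102.00.

102.00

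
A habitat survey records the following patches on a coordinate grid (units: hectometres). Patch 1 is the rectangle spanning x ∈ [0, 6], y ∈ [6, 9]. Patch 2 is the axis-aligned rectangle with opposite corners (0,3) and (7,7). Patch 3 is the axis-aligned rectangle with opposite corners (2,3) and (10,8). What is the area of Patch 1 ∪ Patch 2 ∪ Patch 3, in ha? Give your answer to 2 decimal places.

56.00

By inclusion–exclusion:
Individual areas: |Patch 1| = 18, |Patch 2| = 28, |Patch 3| = 40.
|Patch 1∩Patch 2|: x∈[0,6], y∈[6,7] → 6·1 = 6.
|Patch 1∩Patch 3|: x∈[2,6], y∈[6,8] → 4·2 = 8.
|Patch 2∩Patch 3|: x∈[2,7], y∈[3,7] → 5·4 = 20.
|Patch 1∩Patch 2∩Patch 3| = 4.
|Patch 1 ∪ Patch 2 ∪ Patch 3| = 86 − 34 + 4 = 56.00.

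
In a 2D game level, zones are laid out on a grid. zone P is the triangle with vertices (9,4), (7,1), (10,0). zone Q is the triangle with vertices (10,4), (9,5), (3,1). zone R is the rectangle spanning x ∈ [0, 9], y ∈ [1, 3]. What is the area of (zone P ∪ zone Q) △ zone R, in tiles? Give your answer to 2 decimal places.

19.73

|zone P ∪ zone Q| = 10.3935.
|(zone P ∪ zone Q) ∩ zone R| = 4.3333.
|(zone P ∪ zone Q) △ zone R| = 10.3935 + 18 − 8.6667 = 19.73.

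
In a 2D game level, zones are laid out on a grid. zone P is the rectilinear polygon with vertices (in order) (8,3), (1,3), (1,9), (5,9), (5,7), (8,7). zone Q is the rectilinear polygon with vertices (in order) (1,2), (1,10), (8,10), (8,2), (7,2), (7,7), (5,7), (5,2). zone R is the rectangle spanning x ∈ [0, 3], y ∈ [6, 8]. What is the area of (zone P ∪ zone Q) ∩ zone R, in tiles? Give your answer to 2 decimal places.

4.00

The region (zone P ∪ zone Q) ∩ zone R is the polygon with vertices (1,8), (3,8), (3,6), (1,6).
By the shoelace formula its area is 4.00.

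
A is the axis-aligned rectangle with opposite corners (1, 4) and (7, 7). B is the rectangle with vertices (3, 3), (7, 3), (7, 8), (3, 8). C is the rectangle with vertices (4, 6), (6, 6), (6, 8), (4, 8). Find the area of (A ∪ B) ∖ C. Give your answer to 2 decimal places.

|A ∪ B| = 26.
|(A ∪ B) ∩ C| = 4.
|(A ∪ B) ∖ C| = 26 − 4 = 22.00.

22.00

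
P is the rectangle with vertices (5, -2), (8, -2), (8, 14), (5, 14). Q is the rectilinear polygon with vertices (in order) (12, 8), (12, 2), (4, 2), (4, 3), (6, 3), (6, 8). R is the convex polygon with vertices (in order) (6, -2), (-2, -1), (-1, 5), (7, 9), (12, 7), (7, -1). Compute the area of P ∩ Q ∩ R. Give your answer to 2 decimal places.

The intersection is the polygon with vertices (5,2), (5,3), (6,3), (6,8), (8,8), (8,2).
By the shoelace formula its area is 13.00.

13.00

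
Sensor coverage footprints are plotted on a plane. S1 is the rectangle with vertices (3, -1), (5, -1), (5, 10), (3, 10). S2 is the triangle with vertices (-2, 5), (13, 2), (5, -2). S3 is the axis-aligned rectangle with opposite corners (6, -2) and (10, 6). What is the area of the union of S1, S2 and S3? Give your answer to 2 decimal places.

By inclusion–exclusion:
Individual areas: |S1| = 22, |S2| = 42, |S3| = 32.
|S1∩S2| = 9.1.
|S1∩S3| = 0 (no overlap).
|S2∩S3| = 14.
|S1∩S2∩S3| = 0.
|S1 ∪ S2 ∪ S3| = 96 − 23.1 + 0 = 72.90.

72.90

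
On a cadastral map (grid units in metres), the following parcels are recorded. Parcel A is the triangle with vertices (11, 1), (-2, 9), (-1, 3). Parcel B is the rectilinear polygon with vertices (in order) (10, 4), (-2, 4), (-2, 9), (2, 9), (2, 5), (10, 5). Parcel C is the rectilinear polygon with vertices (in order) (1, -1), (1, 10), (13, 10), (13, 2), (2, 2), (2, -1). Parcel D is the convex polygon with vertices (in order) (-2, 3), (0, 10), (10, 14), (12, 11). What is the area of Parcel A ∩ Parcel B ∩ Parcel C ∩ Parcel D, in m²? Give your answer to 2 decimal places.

The intersection is the polygon with vertices (1,7.154), (2,6.538), (2,5.286), (1,4.714).
By the shoelace formula its area is 1.85.

1.85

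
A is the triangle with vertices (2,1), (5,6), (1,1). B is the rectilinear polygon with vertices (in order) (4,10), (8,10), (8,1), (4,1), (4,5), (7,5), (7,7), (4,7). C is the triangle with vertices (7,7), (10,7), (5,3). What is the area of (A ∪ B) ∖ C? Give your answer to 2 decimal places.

28.99

|A ∪ B| = 32.3917.
|(A ∪ B) ∩ C| = 3.4.
|(A ∪ B) ∖ C| = 32.3917 − 3.4 = 28.99.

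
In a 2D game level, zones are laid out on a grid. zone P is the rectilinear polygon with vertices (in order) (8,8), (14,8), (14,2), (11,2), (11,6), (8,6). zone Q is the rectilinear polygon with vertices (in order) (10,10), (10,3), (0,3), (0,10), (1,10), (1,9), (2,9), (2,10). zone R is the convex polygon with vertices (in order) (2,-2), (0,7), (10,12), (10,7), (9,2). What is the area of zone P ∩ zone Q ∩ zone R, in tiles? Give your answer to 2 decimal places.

The intersection is the polygon with vertices (10,7), (9.8,6), (8,6), (8,8), (10,8).
By the shoelace formula its area is 3.90.

3.90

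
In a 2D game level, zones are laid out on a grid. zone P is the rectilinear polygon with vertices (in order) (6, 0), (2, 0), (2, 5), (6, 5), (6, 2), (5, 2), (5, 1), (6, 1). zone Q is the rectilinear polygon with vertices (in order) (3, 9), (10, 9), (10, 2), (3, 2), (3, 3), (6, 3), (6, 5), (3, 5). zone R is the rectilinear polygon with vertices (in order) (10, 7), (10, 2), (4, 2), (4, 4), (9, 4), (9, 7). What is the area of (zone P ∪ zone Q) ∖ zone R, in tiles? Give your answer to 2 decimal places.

44.00

|zone P ∪ zone Q| = 59.
|(zone P ∪ zone Q) ∩ zone R| = 15.
|(zone P ∪ zone Q) ∖ zone R| = 59 − 15 = 44.00.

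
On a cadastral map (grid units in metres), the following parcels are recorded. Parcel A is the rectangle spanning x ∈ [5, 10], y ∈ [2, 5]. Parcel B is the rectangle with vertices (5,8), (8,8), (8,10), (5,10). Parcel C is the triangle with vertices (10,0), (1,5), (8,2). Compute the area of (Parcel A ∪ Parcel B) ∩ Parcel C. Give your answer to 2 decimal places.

1.38

The region (Parcel A ∪ Parcel B) ∩ Parcel C is the polygon with vertices (5,3.286), (8,2), (6.4,2), (5,2.778).
By the shoelace formula its area is 1.38.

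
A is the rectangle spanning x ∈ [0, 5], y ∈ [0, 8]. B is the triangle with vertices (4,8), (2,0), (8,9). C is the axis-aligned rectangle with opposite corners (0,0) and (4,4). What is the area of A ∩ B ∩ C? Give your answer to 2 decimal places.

The intersection is the polygon with vertices (2,0), (3,4), (4,4), (4,3).
By the shoelace formula its area is 3.00.

3.00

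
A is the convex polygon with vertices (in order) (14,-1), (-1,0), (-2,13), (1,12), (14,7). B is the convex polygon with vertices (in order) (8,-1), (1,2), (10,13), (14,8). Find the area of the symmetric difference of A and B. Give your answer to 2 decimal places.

111.25

|A| = 162, |B| = 85, |A∩B| = 67.8762.
|A △ B| = |A| + |B| − 2·|A∩B| = 162 + 85 − 135.7523 = 111.25.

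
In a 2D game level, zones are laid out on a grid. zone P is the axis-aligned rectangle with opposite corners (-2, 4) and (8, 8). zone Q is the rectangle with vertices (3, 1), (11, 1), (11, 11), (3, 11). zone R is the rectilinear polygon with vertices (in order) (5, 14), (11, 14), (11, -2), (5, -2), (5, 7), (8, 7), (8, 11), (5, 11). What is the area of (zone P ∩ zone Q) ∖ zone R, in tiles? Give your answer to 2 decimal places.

11.00

|zone P ∩ zone Q| = 20.
|(zone P ∩ zone Q) ∩ zone R| = 9.
|(zone P ∩ zone Q) ∖ zone R| = 20 − 9 = 11.00.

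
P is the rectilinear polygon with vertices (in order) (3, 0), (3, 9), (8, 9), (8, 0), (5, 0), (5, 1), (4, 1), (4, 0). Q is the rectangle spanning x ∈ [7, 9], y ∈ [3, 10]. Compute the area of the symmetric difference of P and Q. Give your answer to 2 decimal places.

46.00

|P| = 44, |Q| = 14, |P∩Q| = 6.
|P △ Q| = |P| + |Q| − 2·|P∩Q| = 44 + 14 − 12 = 46.00.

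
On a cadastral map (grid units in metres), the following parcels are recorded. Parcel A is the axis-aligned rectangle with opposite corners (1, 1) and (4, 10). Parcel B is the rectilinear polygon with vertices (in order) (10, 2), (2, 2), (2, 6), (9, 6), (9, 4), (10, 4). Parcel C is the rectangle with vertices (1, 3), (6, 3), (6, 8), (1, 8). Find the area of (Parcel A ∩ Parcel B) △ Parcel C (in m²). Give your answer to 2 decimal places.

|Parcel A ∩ Parcel B| = 8.
|(Parcel A ∩ Parcel B) ∩ Parcel C| = 6.
|(Parcel A ∩ Parcel B) △ Parcel C| = 8 + 25 − 12 = 21.00.

21.00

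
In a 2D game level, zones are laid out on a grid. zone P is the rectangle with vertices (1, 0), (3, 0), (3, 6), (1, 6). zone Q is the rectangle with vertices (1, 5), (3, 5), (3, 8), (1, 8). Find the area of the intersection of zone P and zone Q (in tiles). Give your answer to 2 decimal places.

2.00

|zone P∩zone Q|: x∈[1,3], y∈[5,6] → 2·1 = 2.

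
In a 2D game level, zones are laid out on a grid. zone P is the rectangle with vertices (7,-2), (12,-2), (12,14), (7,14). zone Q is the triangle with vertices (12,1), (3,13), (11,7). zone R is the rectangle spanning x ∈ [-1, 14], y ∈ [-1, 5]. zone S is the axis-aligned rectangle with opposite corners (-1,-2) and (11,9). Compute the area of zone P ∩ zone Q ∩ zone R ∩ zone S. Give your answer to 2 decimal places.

The intersection is the polygon with vertices (9,5), (11,5), (11,2.333).
By the shoelace formula its area is 2.67.

2.67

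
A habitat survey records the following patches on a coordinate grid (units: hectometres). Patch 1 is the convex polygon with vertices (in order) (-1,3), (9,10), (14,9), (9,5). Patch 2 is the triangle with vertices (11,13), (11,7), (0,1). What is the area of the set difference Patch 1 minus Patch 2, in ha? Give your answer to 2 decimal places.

|Patch 1| = 37.5, |Patch 1∩Patch 2| = 23.6366.
|Patch 1 ∖ Patch 2| = |Patch 1| − |Patch 1∩Patch 2| = 37.5 − 23.6366 = 13.86.

13.86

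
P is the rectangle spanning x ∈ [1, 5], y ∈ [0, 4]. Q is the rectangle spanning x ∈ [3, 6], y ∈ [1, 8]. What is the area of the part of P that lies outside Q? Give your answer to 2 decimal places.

|P∩Q|: x∈[3,5], y∈[1,4] → 2·3 = 6.
|P| = 16.
|P ∖ Q| = |P| − |P∩Q| = 16 − 6 = 10.00.

10.00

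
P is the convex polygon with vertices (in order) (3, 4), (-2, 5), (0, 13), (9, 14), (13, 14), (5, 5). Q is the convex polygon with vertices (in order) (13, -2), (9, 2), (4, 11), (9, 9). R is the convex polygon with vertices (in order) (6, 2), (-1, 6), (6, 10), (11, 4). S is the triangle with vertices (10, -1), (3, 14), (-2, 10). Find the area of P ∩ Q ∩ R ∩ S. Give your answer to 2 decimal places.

The intersection is the polygon with vertices (5.105,9.489), (6.443,6.623), (6.436,6.615), (4.904,9.373).
By the shoelace formula its area is 0.38.

0.38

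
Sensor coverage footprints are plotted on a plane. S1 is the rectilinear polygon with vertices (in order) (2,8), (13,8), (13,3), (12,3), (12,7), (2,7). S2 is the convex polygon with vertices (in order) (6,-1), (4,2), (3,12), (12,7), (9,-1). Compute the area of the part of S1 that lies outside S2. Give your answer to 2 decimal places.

7.35

|S1| = 15, |S1∩S2| = 7.65.
|S1 ∖ S2| = |S1| − |S1∩S2| = 15 − 7.65 = 7.35.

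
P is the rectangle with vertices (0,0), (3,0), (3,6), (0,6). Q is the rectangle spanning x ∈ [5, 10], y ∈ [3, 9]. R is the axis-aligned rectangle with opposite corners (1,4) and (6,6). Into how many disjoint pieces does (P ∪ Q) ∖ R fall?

2

(P ∪ Q) ∖ R splits into 2 disjoint pieces (area 14, area 28).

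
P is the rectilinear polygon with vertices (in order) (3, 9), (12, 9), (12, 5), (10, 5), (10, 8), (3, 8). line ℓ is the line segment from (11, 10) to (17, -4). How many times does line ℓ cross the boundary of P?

The segment meets the boundary at (12,7.667), (11.429,9).

2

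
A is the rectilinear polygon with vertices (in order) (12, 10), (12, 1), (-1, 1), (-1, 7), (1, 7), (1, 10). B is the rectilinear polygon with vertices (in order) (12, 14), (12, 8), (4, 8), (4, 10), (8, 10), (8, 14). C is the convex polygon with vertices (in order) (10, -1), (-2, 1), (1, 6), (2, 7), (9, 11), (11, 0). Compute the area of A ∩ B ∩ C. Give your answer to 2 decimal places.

7.71

The intersection is the polygon with vertices (4,8), (4,8.143), (7.25,10), (8,10), (9.182,10), (9.546,8).
By the shoelace formula its area is 7.71.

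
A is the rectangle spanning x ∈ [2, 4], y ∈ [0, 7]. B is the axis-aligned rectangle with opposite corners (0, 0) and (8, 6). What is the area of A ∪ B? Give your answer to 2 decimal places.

50.00

By inclusion–exclusion:
Individual areas: |A| = 14, |B| = 48.
|A∩B|: x∈[2,4], y∈[0,6] → 2·6 = 12.
|A ∪ B| = 62 − 12 = 50.00.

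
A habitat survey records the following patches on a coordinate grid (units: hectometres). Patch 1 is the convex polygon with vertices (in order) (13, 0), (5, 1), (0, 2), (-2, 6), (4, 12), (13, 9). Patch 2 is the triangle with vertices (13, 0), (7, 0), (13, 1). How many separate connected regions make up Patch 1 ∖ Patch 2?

1

Patch 1 ∖ Patch 2 is a single connected region.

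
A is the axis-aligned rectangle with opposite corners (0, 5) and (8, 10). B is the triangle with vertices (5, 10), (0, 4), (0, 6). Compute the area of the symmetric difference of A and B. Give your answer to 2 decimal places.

35.83

|A| = 40, |B| = 5, |A∩B| = 4.5833.
|A △ B| = |A| + |B| − 2·|A∩B| = 40 + 5 − 9.1667 = 35.83.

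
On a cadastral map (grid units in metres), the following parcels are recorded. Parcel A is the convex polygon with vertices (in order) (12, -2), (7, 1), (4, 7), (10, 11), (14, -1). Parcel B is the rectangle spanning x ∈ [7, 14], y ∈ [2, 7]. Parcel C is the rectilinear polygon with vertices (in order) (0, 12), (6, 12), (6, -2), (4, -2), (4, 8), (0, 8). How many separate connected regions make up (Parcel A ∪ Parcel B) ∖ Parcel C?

1

(Parcel A ∪ Parcel B) ∖ Parcel C is a single connected region.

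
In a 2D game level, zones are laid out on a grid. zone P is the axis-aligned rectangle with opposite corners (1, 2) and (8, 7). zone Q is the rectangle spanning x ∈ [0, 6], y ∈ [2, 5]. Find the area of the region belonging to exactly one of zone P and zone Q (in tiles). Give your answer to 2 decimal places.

|zone P∩zone Q|: x∈[1,6], y∈[2,5] → 5·3 = 15.
|zone P △ zone Q| = |zone P| + |zone Q| − 2·|zone P∩zone Q| = 35 + 18 − 30 = 23.00.

23.00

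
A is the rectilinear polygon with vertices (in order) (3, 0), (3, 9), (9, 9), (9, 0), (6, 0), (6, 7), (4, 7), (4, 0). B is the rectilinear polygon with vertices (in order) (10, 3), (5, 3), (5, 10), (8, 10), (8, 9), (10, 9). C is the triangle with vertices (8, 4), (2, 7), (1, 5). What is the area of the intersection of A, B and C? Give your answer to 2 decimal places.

0.71

The intersection is the polygon with vertices (6,5), (8,4), (6,4.286).
By the shoelace formula its area is 0.71.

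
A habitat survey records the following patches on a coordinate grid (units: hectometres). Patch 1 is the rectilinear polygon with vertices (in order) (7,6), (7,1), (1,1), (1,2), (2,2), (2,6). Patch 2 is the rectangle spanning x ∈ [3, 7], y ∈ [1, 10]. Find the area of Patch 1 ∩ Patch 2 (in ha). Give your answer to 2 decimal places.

The intersection is the polygon with vertices (7,1), (3,1), (3,6), (7,6).
By the shoelace formula its area is 20.00.

20.00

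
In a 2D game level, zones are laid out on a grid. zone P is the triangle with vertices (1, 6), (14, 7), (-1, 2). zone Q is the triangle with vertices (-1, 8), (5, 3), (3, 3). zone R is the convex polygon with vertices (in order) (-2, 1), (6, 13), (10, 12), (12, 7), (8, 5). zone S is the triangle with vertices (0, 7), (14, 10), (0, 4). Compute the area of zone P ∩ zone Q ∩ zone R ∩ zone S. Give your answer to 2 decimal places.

The intersection is the polygon with vertices (1,5.5), (1.351,6.027), (1.366,6.028), (2.509,5.075), (1.638,4.702).
By the shoelace formula its area is 0.95.

0.95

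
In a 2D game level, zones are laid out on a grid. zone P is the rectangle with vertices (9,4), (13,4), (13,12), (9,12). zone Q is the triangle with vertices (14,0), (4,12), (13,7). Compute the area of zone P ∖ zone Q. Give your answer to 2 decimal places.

|zone P| = 32, |zone P∩zone Q| = 14.7778.
|zone P ∖ zone Q| = |zone P| − |zone P∩zone Q| = 32 − 14.7778 = 17.22.

17.22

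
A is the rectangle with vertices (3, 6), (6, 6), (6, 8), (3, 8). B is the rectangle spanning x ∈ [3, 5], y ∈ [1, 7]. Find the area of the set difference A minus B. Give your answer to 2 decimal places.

4.00

|A∩B|: x∈[3,5], y∈[6,7] → 2·1 = 2.
|A| = 6.
|A ∖ B| = |A| − |A∩B| = 6 − 2 = 4.00.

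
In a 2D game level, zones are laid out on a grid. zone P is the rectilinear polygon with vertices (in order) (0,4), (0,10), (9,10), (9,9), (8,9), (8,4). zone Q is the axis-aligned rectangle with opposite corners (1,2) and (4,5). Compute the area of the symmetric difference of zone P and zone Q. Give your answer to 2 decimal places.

|zone P| = 49, |zone Q| = 9, |zone P∩zone Q| = 3.
|zone P △ zone Q| = |zone P| + |zone Q| − 2·|zone P∩zone Q| = 49 + 9 − 6 = 52.00.

52.00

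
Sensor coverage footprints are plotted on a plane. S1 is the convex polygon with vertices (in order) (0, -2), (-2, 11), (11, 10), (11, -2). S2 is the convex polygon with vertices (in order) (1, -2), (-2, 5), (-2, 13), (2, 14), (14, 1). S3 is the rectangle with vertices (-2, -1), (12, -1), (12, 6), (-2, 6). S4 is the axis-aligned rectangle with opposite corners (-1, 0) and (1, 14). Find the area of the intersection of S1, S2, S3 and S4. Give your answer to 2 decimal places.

10.07

The intersection is the polygon with vertices (-0.56,1.64), (-1,4.5), (-1,6), (1,6), (1,0), (0.143,0).
By the shoelace formula its area is 10.07.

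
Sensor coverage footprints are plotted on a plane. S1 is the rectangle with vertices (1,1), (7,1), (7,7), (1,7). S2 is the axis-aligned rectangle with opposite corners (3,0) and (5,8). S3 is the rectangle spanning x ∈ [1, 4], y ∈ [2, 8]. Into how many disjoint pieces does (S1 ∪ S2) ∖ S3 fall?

1

(S1 ∪ S2) ∖ S3 is a single connected region.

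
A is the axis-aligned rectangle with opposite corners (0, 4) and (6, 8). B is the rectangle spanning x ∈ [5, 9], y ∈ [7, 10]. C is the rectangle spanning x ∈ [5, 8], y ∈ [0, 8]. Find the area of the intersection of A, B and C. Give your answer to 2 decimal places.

1.00

The intersection is the polygon with vertices (6,7), (5,7), (5,8), (6,8).
By the shoelace formula its area is 1.00.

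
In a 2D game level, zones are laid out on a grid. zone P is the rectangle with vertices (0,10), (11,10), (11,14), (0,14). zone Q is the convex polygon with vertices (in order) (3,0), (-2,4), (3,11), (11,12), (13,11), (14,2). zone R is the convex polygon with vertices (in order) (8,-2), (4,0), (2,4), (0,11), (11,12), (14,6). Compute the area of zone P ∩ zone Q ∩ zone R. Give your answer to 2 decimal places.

12.36

The intersection is the polygon with vertices (2.286,10), (3,11), (11,12), (11,10).
By the shoelace formula its area is 12.36.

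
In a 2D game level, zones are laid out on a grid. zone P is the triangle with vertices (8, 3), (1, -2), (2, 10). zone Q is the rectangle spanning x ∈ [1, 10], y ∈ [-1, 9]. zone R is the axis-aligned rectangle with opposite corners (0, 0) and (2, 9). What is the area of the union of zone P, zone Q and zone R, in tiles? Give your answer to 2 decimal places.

By inclusion–exclusion:
Individual areas: |zone P| = 39.5, |zone Q| = 90, |zone R| = 18.
|zone P∩zone Q| = 38.3714.
|zone P∩zone R| = 4.125.
|zone Q∩zone R|: x∈[1,2], y∈[0,9] → 1·9 = 9.
|zone P∩zone Q∩zone R| = 4.125.
|zone P ∪ zone Q ∪ zone R| = 147.5 − 51.4964 + 4.125 = 100.13.

100.13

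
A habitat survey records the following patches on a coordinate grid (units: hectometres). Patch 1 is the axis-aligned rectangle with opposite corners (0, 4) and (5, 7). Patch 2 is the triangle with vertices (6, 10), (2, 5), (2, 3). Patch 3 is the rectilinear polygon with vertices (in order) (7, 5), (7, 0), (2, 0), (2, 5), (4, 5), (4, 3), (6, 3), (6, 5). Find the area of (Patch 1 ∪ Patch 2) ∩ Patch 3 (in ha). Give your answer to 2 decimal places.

The region (Patch 1 ∪ Patch 2) ∩ Patch 3 is the polygon with vertices (2.571,4), (2,3), (2,4), (2,5), (4,5), (4,4).
By the shoelace formula its area is 2.29.

2.29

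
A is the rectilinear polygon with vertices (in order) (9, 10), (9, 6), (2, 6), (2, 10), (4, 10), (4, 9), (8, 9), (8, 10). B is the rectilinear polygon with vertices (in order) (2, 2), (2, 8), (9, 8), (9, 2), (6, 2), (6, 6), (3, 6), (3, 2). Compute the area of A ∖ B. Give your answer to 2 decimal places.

|A| = 24, |A∩B| = 14.
|A ∖ B| = |A| − |A∩B| = 24 − 14 = 10.00.

10.00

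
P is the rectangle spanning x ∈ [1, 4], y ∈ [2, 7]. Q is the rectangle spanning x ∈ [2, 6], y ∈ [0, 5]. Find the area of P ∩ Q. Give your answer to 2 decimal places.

|P∩Q|: x∈[2,4], y∈[2,5] → 2·3 = 6.

6.00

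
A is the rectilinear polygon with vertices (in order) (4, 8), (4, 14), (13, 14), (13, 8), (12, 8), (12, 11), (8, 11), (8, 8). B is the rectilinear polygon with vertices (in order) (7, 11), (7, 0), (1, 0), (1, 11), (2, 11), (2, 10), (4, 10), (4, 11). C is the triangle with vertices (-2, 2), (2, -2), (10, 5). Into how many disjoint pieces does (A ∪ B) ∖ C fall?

(A ∪ B) ∖ C splits into 2 disjoint pieces (area 76, area 3.2232).

2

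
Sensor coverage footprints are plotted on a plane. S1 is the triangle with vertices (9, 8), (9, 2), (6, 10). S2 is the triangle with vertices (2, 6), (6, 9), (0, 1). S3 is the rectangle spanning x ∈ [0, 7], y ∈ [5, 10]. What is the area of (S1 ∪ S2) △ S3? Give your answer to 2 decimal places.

40.60

|S1 ∪ S2| = 16.
|(S1 ∪ S2) ∩ S3| = 5.2.
|(S1 ∪ S2) △ S3| = 16 + 35 − 10.4 = 40.60.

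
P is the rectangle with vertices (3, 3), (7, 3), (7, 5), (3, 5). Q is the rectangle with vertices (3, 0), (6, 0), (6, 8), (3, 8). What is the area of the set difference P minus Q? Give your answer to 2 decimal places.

2.00

|P∩Q|: x∈[3,6], y∈[3,5] → 3·2 = 6.
|P| = 8.
|P ∖ Q| = |P| − |P∩Q| = 8 − 6 = 2.00.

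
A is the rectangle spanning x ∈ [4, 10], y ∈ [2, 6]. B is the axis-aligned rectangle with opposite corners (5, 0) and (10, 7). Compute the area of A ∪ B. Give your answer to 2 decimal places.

39.00

By inclusion–exclusion:
Individual areas: |A| = 24, |B| = 35.
|A∩B|: x∈[5,10], y∈[2,6] → 5·4 = 20.
|A ∪ B| = 59 − 20 = 39.00.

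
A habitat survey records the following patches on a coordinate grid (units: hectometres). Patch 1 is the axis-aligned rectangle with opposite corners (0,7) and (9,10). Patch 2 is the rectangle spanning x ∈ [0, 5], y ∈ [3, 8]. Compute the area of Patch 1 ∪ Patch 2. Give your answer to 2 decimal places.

By inclusion–exclusion:
Individual areas: |Patch 1| = 27, |Patch 2| = 25.
|Patch 1∩Patch 2|: x∈[0,5], y∈[7,8] → 5·1 = 5.
|Patch 1 ∪ Patch 2| = 52 − 5 = 47.00.

47.00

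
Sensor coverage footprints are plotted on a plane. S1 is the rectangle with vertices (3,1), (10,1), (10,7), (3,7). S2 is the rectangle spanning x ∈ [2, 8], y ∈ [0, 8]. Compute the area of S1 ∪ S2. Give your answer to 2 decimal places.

By inclusion–exclusion:
Individual areas: |S1| = 42, |S2| = 48.
|S1∩S2|: x∈[3,8], y∈[1,7] → 5·6 = 30.
|S1 ∪ S2| = 90 − 30 = 60.00.

60.00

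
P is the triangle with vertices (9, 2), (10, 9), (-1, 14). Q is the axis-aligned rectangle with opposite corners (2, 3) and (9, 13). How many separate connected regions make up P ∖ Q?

P ∖ Q splits into 2 disjoint pieces (area 4.1439, area 3.3545).

2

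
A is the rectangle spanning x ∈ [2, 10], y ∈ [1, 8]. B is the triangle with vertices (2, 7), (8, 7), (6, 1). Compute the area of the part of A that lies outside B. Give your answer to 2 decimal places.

38.00

|A| = 56, |A∩B| = 18.
|A ∖ B| = |A| − |A∩B| = 56 − 18 = 38.00.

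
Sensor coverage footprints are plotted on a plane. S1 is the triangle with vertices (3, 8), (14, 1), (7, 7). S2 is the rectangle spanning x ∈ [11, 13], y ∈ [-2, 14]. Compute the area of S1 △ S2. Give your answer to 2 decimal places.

38.73

|S1| = 8.5, |S2| = 32, |S1∩S2| = 0.8831.
|S1 △ S2| = |S1| + |S2| − 2·|S1∩S2| = 8.5 + 32 − 1.7662 = 38.73.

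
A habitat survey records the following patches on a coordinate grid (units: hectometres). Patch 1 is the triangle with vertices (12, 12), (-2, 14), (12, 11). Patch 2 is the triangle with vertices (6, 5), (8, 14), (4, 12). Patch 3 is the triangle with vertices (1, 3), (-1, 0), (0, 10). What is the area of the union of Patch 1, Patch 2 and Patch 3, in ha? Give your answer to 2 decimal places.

30.14

By inclusion–exclusion:
Individual areas: |Patch 1| = 7, |Patch 2| = 16, |Patch 3| = 8.5.
|Patch 1∩Patch 2| = 1.3598.
|Patch 1∩Patch 3| = 0.
|Patch 2∩Patch 3| = 0.
|Patch 1∩Patch 2∩Patch 3| = 0.
|Patch 1 ∪ Patch 2 ∪ Patch 3| = 31.5 − 1.3598 + 0 = 30.14.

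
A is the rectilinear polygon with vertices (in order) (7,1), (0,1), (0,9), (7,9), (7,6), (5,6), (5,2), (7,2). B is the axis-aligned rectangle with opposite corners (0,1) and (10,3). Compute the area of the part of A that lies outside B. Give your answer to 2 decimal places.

|A| = 48, |A∩B| = 12.
|A ∖ B| = |A| − |A∩B| = 48 − 12 = 36.00.

36.00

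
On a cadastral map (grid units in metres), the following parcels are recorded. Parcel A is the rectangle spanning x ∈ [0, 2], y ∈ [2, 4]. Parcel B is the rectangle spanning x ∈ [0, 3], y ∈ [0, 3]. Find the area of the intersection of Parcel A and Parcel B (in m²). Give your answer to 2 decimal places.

2.00

|Parcel A∩Parcel B|: x∈[0,2], y∈[2,3] → 2·1 = 2.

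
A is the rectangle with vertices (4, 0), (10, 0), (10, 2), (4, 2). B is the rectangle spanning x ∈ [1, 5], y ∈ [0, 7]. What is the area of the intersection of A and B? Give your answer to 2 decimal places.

|A∩B|: x∈[4,5], y∈[0,2] → 1·2 = 2.

2.00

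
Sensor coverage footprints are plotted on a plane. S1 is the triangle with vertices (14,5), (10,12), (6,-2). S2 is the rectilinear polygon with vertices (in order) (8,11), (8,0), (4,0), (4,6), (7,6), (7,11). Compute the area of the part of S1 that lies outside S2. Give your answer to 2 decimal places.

|S1| = 42, |S1∩S2| = 3.5714.
|S1 ∖ S2| = |S1| − |S1∩S2| = 42 − 3.5714 = 38.43.

38.43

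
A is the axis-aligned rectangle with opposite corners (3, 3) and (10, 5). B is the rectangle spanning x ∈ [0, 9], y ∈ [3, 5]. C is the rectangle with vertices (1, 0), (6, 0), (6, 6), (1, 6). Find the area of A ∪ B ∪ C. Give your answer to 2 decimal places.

40.00

By inclusion–exclusion:
Individual areas: |A| = 14, |B| = 18, |C| = 30.
|A∩B|: x∈[3,9], y∈[3,5] → 6·2 = 12.
|A∩C|: x∈[3,6], y∈[3,5] → 3·2 = 6.
|B∩C|: x∈[1,6], y∈[3,5] → 5·2 = 10.
|A∩B∩C| = 6.
|A ∪ B ∪ C| = 62 − 28 + 6 = 40.00.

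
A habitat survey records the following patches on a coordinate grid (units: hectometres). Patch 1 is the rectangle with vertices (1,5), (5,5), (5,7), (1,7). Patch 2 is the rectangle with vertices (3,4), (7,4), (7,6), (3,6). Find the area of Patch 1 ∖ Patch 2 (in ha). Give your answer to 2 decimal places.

6.00

|Patch 1∩Patch 2|: x∈[3,5], y∈[5,6] → 2·1 = 2.
|Patch 1| = 8.
|Patch 1 ∖ Patch 2| = |Patch 1| − |Patch 1∩Patch 2| = 8 − 2 = 6.00.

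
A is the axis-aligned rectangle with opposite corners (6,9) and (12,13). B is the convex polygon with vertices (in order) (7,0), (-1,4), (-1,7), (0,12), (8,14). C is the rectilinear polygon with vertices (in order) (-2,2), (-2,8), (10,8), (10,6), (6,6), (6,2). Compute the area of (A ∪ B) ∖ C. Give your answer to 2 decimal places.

|A ∪ B| = 107.3571.
|(A ∪ B) ∩ C| = 40.9.
|(A ∪ B) ∖ C| = 107.3571 − 40.9 = 66.46.

66.46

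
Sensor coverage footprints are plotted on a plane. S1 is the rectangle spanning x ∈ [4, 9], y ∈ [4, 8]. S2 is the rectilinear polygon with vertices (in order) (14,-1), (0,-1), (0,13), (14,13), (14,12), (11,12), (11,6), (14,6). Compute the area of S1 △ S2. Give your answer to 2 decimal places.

158.00

|S1| = 20, |S2| = 178, |S1∩S2| = 20.
|S1 △ S2| = |S1| + |S2| − 2·|S1∩S2| = 20 + 178 − 40 = 158.00.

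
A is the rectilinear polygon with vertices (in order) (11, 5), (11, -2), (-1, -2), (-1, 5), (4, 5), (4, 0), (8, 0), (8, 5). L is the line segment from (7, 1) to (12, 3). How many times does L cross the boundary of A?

The segment meets the boundary at (11,2.6), (8,1.4).

2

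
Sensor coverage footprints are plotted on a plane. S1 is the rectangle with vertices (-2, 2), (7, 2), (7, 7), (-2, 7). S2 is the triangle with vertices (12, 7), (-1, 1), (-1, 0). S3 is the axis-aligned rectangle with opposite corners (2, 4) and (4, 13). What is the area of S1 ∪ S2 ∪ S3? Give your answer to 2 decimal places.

60.59

By inclusion–exclusion:
Individual areas: |S1| = 45, |S2| = 6.5, |S3| = 18.
|S1∩S2| = 2.9075.
|S1∩S3|: x∈[2,4], y∈[4,7] → 2·3 = 6.
|S2∩S3| = 0.
|S1∩S2∩S3| = 0.
|S1 ∪ S2 ∪ S3| = 69.5 − 8.9075 + 0 = 60.59.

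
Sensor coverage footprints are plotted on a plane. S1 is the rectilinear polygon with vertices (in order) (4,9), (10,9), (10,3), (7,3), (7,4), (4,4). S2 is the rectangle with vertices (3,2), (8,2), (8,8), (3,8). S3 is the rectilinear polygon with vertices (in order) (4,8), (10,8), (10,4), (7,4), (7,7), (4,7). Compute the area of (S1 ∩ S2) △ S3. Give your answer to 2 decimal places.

18.00

|S1 ∩ S2| = 17.
|(S1 ∩ S2) ∩ S3| = 7.
|(S1 ∩ S2) △ S3| = 17 + 15 − 14 = 18.00.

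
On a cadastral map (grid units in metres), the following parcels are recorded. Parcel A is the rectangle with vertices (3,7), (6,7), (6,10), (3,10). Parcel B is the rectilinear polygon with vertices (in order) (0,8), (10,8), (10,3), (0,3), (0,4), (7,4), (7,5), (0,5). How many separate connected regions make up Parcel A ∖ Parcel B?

1

Parcel A ∖ Parcel B is a single connected region.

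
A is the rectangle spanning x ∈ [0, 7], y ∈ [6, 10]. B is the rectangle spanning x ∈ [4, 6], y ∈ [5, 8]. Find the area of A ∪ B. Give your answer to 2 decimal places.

30.00

By inclusion–exclusion:
Individual areas: |A| = 28, |B| = 6.
|A∩B|: x∈[4,6], y∈[6,8] → 2·2 = 4.
|A ∪ B| = 34 − 4 = 30.00.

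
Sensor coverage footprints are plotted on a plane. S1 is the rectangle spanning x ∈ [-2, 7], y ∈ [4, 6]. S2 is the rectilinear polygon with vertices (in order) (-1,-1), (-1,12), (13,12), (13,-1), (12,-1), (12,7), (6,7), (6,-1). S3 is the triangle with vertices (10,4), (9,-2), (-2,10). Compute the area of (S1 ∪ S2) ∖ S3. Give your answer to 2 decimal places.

117.64

|S1 ∪ S2| = 138.
|(S1 ∪ S2) ∩ S3| = 20.3636.
|(S1 ∪ S2) ∖ S3| = 138 − 20.3636 = 117.64.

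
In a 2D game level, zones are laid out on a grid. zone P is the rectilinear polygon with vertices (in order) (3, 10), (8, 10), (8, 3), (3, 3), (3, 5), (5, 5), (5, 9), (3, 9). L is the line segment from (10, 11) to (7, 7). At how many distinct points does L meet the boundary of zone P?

The segment meets the boundary at (8,8.333).

1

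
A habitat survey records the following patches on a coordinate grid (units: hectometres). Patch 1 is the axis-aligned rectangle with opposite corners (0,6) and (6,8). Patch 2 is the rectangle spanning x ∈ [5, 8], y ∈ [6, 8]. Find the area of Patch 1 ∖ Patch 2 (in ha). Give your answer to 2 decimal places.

10.00

|Patch 1∩Patch 2|: x∈[5,6], y∈[6,8] → 1·2 = 2.
|Patch 1| = 12.
|Patch 1 ∖ Patch 2| = |Patch 1| − |Patch 1∩Patch 2| = 12 − 2 = 10.00.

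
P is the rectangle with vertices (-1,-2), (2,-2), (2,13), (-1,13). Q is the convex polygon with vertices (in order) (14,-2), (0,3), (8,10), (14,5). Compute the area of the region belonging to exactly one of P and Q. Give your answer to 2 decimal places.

130.07

|P| = 45, |Q| = 90, |P∩Q| = 2.4643.
|P △ Q| = |P| + |Q| − 2·|P∩Q| = 45 + 90 − 4.9286 = 130.07.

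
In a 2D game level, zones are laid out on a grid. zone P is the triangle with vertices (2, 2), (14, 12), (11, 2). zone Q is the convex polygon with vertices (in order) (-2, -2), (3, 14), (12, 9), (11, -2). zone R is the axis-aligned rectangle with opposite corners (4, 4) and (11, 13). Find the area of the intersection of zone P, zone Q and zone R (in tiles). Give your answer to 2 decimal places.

18.15

The intersection is the polygon with vertices (11,9.5), (11,4), (4.4,4).
By the shoelace formula its area is 18.15.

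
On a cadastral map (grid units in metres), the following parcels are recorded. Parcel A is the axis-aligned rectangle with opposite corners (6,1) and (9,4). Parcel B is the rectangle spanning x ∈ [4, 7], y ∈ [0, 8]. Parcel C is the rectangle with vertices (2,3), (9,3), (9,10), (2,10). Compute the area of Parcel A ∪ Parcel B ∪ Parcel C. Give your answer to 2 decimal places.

62.00

By inclusion–exclusion:
Individual areas: |Parcel A| = 9, |Parcel B| = 24, |Parcel C| = 49.
|Parcel A∩Parcel B|: x∈[6,7], y∈[1,4] → 1·3 = 3.
|Parcel A∩Parcel C|: x∈[6,9], y∈[3,4] → 3·1 = 3.
|Parcel B∩Parcel C|: x∈[4,7], y∈[3,8] → 3·5 = 15.
|Parcel A∩Parcel B∩Parcel C| = 1.
|Parcel A ∪ Parcel B ∪ Parcel C| = 82 − 21 + 1 = 62.00.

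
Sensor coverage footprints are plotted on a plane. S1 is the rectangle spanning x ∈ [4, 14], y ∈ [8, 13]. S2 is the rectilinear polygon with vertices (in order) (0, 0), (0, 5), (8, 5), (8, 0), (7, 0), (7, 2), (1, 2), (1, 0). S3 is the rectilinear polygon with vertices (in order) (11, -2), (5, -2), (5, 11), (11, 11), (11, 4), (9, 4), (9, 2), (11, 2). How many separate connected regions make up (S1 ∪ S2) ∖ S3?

(S1 ∪ S2) ∖ S3 splits into 2 disjoint pieces (area 32, area 17).

2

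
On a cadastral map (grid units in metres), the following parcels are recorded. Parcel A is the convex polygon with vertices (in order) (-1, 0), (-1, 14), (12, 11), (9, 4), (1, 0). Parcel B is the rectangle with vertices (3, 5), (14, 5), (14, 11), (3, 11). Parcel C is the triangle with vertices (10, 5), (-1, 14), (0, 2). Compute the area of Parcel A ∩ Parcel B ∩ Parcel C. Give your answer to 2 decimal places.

19.95

The intersection is the polygon with vertices (3,5), (3,10.727), (9.577,5.346), (9.429,5).
By the shoelace formula its area is 19.95.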